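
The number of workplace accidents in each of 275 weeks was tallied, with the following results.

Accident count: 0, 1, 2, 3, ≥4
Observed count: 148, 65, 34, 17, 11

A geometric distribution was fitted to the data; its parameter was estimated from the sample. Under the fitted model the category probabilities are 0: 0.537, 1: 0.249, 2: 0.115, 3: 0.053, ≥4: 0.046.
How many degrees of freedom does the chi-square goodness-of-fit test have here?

3

There are k = 5 categories and 1 parameter estimated from the data, so df = 5 − 1 − 1 = 3.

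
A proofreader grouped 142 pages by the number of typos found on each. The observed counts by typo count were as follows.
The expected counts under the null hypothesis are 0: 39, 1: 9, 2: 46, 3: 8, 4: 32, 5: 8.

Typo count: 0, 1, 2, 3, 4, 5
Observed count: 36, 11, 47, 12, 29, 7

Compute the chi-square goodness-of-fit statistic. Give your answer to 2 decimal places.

0: (36 − 39)²/39 = 9/39 = 0.231
1: (11 − 9)²/9 = 4/9 = 0.444
2: (47 − 46)²/46 = 1/46 = 0.022
3: (12 − 8)²/8 = 16/8 = 2.000
4: (29 − 32)²/32 = 9/32 = 0.281
5: (7 − 8)²/8 = 1/8 = 0.125
Sum = 3.10

3.10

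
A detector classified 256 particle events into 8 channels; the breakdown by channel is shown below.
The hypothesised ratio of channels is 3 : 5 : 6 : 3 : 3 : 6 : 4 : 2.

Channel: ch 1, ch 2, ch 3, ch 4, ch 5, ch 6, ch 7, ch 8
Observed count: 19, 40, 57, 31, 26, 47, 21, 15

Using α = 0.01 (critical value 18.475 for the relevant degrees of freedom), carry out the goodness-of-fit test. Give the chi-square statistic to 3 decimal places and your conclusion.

8.802; do not reject

Ratio total = 32. Expected counts: 256×3/32 = 24, 256×5/32 = 40, 256×6/32 = 48, 256×3/32 = 24, 256×3/32 = 24, 256×6/32 = 48, 256×4/32 = 32, 256×2/32 = 16.
χ² = (19−24)²/24 + (40−40)²/40 + (57−48)²/48 + (31−24)²/24 + (26−24)²/24 + (47−48)²/48 + (21−32)²/32 + (15−16)²/16
   = 1.0417 + 0.0000 + 1.6875 + 2.0417 + 0.1667 + 0.0208 + 3.7813 + 0.0625
Sum = 8.802
df = 7. Since 8.802 < 18.475, we do not reject H₀.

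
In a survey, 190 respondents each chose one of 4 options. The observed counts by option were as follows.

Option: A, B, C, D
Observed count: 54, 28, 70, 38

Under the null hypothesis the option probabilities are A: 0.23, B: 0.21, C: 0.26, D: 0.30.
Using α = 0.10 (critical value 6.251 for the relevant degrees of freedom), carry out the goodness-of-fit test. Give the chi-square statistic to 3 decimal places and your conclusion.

20.900; reject

Expected counts E_i = n·p_i: 190×0.23 = 43.7, 190×0.21 = 39.9, 190×0.26 = 49.4, 190×0.30 = 57.
A: (54 − 43.7)²/43.7 = 106.09/43.7 = 2.4277
B: (28 − 39.9)²/39.9 = 141.61/39.9 = 3.5491
C: (70 − 49.4)²/49.4 = 424.36/49.4 = 8.5903
D: (38 − 57)²/57 = 361/57 = 6.3333
Sum = 20.900
df = 3. Since 20.900 > 6.251, we reject H₀.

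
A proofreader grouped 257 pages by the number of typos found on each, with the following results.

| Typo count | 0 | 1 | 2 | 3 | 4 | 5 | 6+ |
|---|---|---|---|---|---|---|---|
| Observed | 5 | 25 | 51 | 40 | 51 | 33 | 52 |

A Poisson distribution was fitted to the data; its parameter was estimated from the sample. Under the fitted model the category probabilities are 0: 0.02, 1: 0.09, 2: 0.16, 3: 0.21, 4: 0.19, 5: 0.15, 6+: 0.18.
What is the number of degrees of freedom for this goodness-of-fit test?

5

There are k = 7 categories and 1 parameter estimated from the data, so df = 7 − 1 − 1 = 5.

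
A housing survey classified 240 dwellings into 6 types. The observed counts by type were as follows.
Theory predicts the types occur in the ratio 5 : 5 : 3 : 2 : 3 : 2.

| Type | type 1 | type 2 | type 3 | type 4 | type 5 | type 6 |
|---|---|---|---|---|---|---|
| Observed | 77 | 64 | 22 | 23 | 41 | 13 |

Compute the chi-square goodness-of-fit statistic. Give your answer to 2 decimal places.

Ratio total = 20. Expected counts: 240×5/20 = 60, 240×5/20 = 60, 240×3/20 = 36, 240×2/20 = 24, 240×3/20 = 36, 240×2/20 = 24.
cat         O        E   (O−E)²/E
type 1     77       60      4.817
type 2     64       60      0.267
type 3     22       36      5.444
type 4     23       24      0.042
type 5     41       36      0.694
type 6     13       24      5.042
Sum = 16.31

16.31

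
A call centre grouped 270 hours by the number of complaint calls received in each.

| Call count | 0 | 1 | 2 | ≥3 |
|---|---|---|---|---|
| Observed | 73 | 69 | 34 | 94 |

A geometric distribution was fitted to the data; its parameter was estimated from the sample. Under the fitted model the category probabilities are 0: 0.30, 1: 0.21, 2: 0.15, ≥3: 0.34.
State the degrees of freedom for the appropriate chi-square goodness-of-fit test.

There are k = 4 categories and 1 parameter estimated from the data, so df = 4 − 1 − 1 = 2.

2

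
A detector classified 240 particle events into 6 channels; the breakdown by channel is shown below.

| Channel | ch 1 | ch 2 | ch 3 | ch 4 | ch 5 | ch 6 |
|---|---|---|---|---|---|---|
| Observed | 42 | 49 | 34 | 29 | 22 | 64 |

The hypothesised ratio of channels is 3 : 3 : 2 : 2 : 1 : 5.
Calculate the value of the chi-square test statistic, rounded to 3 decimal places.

6.002

Ratio total = 16. Expected counts: 240×3/16 = 45, 240×3/16 = 45, 240×2/16 = 30, 240×2/16 = 30, 240×1/16 = 15, 240×5/16 = 75.
cat         O        E   (O−E)²/E
ch 1       42       45     0.2000
ch 2       49       45     0.3556
ch 3       34       30     0.5333
ch 4       29       30     0.0333
ch 5       22       15     3.2667
ch 6       64       75     1.6133
Sum = 6.002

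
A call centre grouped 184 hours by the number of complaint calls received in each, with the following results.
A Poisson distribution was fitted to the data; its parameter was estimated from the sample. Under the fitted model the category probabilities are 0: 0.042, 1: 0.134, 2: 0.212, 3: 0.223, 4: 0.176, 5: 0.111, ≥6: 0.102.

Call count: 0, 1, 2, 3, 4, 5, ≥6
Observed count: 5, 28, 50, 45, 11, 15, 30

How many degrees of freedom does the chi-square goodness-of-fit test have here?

There are k = 7 categories and 1 parameter estimated from the data, so df = 7 − 1 − 1 = 5.

5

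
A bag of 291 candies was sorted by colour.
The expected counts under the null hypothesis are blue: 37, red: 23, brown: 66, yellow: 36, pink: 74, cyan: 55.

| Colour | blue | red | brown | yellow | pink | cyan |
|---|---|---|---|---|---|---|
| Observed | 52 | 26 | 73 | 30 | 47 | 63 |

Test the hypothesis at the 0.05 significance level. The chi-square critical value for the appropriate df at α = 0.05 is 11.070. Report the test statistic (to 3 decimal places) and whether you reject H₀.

19.230; reject

cat         O        E   (O−E)²/E
blue       52       37     6.0811
red        26       23     0.3913
brown      73       66     0.7424
yellow     30       36     1.0000
pink       47       74     9.8514
cyan       63       55     1.1636
Sum = 19.230
df = 5. Since 19.230 > 11.070, we reject H₀.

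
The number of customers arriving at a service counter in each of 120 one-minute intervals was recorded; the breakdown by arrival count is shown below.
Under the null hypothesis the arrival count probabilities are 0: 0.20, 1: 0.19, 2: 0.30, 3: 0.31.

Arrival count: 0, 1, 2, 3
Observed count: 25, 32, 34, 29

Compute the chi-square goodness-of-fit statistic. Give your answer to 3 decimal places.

5.673

Expected counts E_i = n·p_i: 120×0.20 = 24, 120×0.19 = 22.8, 120×0.30 = 36, 120×0.31 = 37.2.
cat         O        E   (O−E)²/E
0          25       24     0.0417
1          32     22.8     3.7123
2          34       36     0.1111
3          29     37.2     1.8075
Sum = 5.673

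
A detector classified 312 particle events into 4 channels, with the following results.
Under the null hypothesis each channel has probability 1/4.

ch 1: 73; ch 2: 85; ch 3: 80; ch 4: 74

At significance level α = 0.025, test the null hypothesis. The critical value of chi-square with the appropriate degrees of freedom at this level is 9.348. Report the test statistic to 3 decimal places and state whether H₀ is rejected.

1.205; do not reject

Expected count for each of the 4 categories: 312/4 = 78.
cat         O        E   (O−E)²/E
ch 1       73       78     0.3205
ch 2       85       78     0.6282
ch 3       80       78     0.0513
ch 4       74       78     0.2051
Sum = 1.205
df = 3. Since 1.205 < 9.348, we do not reject H₀.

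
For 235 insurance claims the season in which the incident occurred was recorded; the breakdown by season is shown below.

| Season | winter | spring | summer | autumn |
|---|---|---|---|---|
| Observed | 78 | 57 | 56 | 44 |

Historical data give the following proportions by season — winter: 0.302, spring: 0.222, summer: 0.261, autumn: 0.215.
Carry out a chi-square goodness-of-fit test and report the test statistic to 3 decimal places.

2.450

Expected counts E_i = n·p_i: 235×0.302 = 70.97, 235×0.222 = 52.17, 235×0.261 = 61.335, 235×0.215 = 50.525.
χ² = (78−70.97)²/70.97 + (57−52.17)²/52.17 + (56−61.335)²/61.335 + (44−50.525)²/50.525
   = 0.6964 + 0.4472 + 0.4640 + 0.8427
Sum = 2.450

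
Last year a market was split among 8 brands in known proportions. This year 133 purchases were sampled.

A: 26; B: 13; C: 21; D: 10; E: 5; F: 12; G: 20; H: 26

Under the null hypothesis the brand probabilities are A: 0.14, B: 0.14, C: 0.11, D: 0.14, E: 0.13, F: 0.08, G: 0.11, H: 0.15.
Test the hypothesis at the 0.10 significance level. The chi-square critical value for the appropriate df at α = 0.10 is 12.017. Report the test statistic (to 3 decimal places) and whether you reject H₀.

Expected counts E_i = n·p_i: 133×0.14 = 18.62, 133×0.14 = 18.62, 133×0.11 = 14.63, 133×0.14 = 18.62, 133×0.13 = 17.29, 133×0.08 = 10.64, 133×0.11 = 14.63, 133×0.15 = 19.95.
cat         O        E   (O−E)²/E
A          26    18.62     2.9250
B          13    18.62     1.6963
C          21    14.63     2.7735
D          10    18.62     3.9906
E           5    17.29     8.7359
F          12    10.64     0.1738
G          20    14.63     1.9711
H          26    19.95     1.8347
Sum = 24.101
df = 7. Since 24.101 > 12.017, we reject H₀.

24.101; reject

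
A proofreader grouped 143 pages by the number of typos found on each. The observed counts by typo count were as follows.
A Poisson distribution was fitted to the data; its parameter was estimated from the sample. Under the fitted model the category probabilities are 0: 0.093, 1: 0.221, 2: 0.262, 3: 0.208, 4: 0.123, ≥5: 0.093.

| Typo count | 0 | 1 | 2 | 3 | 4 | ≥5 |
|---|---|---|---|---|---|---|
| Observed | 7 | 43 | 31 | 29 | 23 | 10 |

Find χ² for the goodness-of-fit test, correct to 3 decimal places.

Expected counts E_i = n·p_i: 143×0.093 = 13.299, 143×0.221 = 31.603, 143×0.262 = 37.466, 143×0.208 = 29.744, 143×0.123 = 17.589, 143×0.093 = 13.299.
0: (7 − 13.299)²/13.299 = 39.677401/13.299 = 2.9835
1: (43 − 31.603)²/31.603 = 129.891609/31.603 = 4.1101
2: (31 − 37.466)²/37.466 = 41.809156/37.466 = 1.1159
3: (29 − 29.744)²/29.744 = 0.553536/29.744 = 0.0186
4: (23 − 17.589)²/17.589 = 29.278921/17.589 = 1.6646
≥5: (10 − 13.299)²/13.299 = 10.883401/13.299 = 0.8184
Sum = 10.711

10.711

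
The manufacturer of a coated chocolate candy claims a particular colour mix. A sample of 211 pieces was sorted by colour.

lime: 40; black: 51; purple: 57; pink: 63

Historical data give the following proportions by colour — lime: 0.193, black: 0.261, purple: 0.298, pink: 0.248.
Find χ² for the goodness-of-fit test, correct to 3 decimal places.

Expected counts E_i = n·p_i: 211×0.193 = 40.723, 211×0.261 = 55.071, 211×0.298 = 62.878, 211×0.248 = 52.328.
cat         O        E   (O−E)²/E
lime       40   40.723     0.0128
black      51   55.071     0.3009
purple     57   62.878     0.5495
pink       63   52.328     2.1765
Sum = 3.040

3.040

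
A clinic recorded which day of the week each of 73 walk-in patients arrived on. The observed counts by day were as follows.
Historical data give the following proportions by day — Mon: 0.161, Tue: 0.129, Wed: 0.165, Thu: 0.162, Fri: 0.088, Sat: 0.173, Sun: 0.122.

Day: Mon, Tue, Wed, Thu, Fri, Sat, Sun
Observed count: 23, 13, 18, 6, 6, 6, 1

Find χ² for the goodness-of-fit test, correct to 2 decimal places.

Expected counts E_i = n·p_i: 73×0.161 = 11.753, 73×0.129 = 9.417, 73×0.165 = 12.045, 73×0.162 = 11.826, 73×0.088 = 6.424, 73×0.173 = 12.629, 73×0.122 = 8.906.
cat         O        E   (O−E)²/E
Mon        23   11.753     10.763
Tue        13    9.417      1.363
Wed        18   12.045      2.944
Thu         6   11.826      2.870
Fri         6    6.424      0.028
Sat         6   12.629      3.480
Sun         1    8.906      7.018
Sum = 28.47

28.47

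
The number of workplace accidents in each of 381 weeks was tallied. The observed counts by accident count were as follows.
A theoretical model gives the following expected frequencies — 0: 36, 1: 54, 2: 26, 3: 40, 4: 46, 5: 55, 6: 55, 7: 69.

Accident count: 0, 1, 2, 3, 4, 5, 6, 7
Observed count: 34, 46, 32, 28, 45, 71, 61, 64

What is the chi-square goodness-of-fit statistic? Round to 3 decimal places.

11.974

χ² = (34−36)²/36 + (46−54)²/54 + (32−26)²/26 + (28−40)²/40 + (45−46)²/46 + (71−55)²/55 + (61−55)²/55 + (64−69)²/69
   = 0.1111 + 1.1852 + 1.3846 + 3.6000 + 0.0217 + 4.6545 + 0.6545 + 0.3623
Sum = 11.974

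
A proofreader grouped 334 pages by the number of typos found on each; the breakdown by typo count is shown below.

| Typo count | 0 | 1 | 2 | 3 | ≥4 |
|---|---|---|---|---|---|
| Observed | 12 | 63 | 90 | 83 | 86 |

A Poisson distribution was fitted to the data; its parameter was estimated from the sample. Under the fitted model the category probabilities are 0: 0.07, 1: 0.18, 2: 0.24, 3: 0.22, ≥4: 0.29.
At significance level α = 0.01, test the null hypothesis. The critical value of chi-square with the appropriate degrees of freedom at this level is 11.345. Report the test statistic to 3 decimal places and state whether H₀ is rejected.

9.336; do not reject

Expected counts E_i = n·p_i: 334×0.07 = 23.38, 334×0.18 = 60.12, 334×0.24 = 80.16, 334×0.22 = 73.48, 334×0.29 = 96.86.
0: (12 − 23.38)²/23.38 = 129.5044/23.38 = 5.5391
1: (63 − 60.12)²/60.12 = 8.2944/60.12 = 0.1380
2: (90 − 80.16)²/80.16 = 96.8256/80.16 = 1.2079
3: (83 − 73.48)²/73.48 = 90.6304/73.48 = 1.2334
≥4: (86 − 96.86)²/96.86 = 117.9396/96.86 = 1.2176
Sum = 9.336
df = 3. Since 9.336 < 11.345, we do not reject H₀.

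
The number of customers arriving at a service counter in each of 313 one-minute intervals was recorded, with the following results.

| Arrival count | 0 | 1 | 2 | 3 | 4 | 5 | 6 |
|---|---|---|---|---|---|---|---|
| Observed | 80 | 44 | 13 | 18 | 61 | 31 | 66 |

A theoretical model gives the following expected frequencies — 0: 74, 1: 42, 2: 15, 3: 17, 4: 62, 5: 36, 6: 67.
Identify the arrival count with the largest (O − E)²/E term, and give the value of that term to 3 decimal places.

5, 0.694

0: (80 − 74)²/74 = 36/74 = 0.4865
1: (44 − 42)²/42 = 4/42 = 0.0952
2: (13 − 15)²/15 = 4/15 = 0.2667
3: (18 − 17)²/17 = 1/17 = 0.0588
4: (61 − 62)²/62 = 1/62 = 0.0161
5: (31 − 36)²/36 = 25/36 = 0.6944
6: (66 − 67)²/67 = 1/67 = 0.0149
The largest term is for 5: 0.694.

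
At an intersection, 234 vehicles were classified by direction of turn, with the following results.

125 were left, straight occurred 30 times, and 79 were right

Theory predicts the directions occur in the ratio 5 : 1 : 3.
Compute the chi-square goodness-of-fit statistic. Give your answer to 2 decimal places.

0.82

Ratio total = 9. Expected counts: 234×5/9 = 130, 234×1/9 = 26, 234×3/9 = 78.
cat           O        E   (O−E)²/E
left        125      130      0.192
straight     30       26      0.615
right        79       78      0.013
Sum = 0.82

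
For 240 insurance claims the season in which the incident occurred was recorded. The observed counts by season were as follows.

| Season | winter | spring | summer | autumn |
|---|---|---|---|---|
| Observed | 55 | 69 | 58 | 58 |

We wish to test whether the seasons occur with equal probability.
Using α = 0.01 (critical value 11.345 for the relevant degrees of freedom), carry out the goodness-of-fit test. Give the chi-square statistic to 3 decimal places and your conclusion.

1.900; do not reject

Under H₀ each category has probability 1/4, so each expected count is 240/4 = 60.
cat         O        E   (O−E)²/E
winter     55       60     0.4167
spring     69       60     1.3500
summer     58       60     0.0667
autumn     58       60     0.0667
Sum = 1.900
df = 3. Since 1.900 < 11.345, we do not reject H₀.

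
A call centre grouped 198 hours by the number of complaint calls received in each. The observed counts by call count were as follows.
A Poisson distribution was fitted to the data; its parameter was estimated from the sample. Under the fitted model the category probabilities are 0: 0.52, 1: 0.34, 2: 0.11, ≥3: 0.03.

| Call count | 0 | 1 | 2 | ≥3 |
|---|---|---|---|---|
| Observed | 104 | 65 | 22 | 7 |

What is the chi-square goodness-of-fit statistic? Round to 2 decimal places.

0.28

Expected counts E_i = n·p_i: 198×0.52 = 102.96, 198×0.34 = 67.32, 198×0.11 = 21.78, 198×0.03 = 5.94.
cat         O        E   (O−E)²/E
0         104   102.96      0.011
1          65    67.32      0.080
2          22    21.78      0.002
≥3          7     5.94      0.189
Sum = 0.28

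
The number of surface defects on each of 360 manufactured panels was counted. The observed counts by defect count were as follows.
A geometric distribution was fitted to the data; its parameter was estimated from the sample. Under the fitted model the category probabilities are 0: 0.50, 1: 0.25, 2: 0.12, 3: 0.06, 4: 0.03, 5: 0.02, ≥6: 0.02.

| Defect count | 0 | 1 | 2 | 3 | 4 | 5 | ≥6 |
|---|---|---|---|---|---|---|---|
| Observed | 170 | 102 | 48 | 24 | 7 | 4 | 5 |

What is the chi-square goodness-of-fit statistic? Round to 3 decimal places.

6.387

Expected counts E_i = n·p_i: 360×0.50 = 180, 360×0.25 = 90, 360×0.12 = 43.2, 360×0.06 = 21.6, 360×0.03 = 10.8, 360×0.02 = 7.2, 360×0.02 = 7.2.
χ² = (170−180)²/180 + (102−90)²/90 + (48−43.2)²/43.2 + (24−21.6)²/21.6 + (7−10.8)²/10.8 + (4−7.2)²/7.2 + (5−7.2)²/7.2
   = 0.5556 + 1.6000 + 0.5333 + 0.2667 + 1.3370 + 1.4222 + 0.6722
Sum = 6.387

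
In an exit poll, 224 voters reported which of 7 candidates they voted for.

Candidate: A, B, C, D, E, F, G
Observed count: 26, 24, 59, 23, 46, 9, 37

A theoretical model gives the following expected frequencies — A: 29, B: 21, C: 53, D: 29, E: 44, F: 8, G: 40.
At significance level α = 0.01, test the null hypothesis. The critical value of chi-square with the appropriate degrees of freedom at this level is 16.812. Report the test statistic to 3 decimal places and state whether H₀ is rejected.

3.100; do not reject

A: (26 − 29)²/29 = 9/29 = 0.3103
B: (24 − 21)²/21 = 9/21 = 0.4286
C: (59 − 53)²/53 = 36/53 = 0.6792
D: (23 − 29)²/29 = 36/29 = 1.2414
E: (46 − 44)²/44 = 4/44 = 0.0909
F: (9 − 8)²/8 = 1/8 = 0.1250
G: (37 − 40)²/40 = 9/40 = 0.2250
Sum = 3.100
df = 6. Since 3.100 < 16.812, we do not reject H₀.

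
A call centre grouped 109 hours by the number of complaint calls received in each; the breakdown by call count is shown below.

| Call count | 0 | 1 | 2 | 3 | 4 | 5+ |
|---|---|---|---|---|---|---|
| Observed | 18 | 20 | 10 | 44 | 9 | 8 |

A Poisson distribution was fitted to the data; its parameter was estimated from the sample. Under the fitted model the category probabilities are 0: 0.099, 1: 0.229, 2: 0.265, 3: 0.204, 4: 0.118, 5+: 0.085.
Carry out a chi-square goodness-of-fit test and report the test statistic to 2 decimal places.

40.78

Expected counts E_i = n·p_i: 109×0.099 = 10.791, 109×0.229 = 24.961, 109×0.265 = 28.885, 109×0.204 = 22.236, 109×0.118 = 12.862, 109×0.085 = 9.265.
cat         O        E   (O−E)²/E
0          18   10.791      4.816
1          20   24.961      0.986
2          10   28.885     12.347
3          44   22.236     21.302
4           9   12.862      1.160
5+          8    9.265      0.173
Sum = 40.78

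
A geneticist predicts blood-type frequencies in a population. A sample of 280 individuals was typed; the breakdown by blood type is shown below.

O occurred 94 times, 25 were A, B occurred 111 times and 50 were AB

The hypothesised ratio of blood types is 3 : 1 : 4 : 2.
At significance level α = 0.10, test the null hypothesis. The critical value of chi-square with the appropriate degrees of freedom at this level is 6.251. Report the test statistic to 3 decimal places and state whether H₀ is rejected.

2.164; do not reject

Ratio total = 10. Expected counts: 280×3/10 = 84, 280×1/10 = 28, 280×4/10 = 112, 280×2/10 = 56.
O: (94 − 84)²/84 = 100/84 = 1.1905
A: (25 − 28)²/28 = 9/28 = 0.3214
B: (111 − 112)²/112 = 1/112 = 0.0089
AB: (50 − 56)²/56 = 36/56 = 0.6429
Sum = 2.164
df = 3. Since 2.164 < 6.251, we do not reject H₀.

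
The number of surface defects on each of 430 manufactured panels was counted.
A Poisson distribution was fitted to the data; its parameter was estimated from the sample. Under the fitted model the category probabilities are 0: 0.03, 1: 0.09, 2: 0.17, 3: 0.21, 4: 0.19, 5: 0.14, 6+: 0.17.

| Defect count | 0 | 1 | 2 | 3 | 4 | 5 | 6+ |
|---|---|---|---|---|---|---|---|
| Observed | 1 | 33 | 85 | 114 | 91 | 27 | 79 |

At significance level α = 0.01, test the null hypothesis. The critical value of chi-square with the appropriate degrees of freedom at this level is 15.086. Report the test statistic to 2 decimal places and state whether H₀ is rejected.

39.82; reject

Expected counts E_i = n·p_i: 430×0.03 = 12.9, 430×0.09 = 38.7, 430×0.17 = 73.1, 430×0.21 = 90.3, 430×0.19 = 81.7, 430×0.14 = 60.2, 430×0.17 = 73.1.
cat         O        E   (O−E)²/E
0           1     12.9     10.978
1          33     38.7      0.840
2          85     73.1      1.937
3         114     90.3      6.220
4          91     81.7      1.059
5          27     60.2     18.310
6+         79     73.1      0.476
Sum = 39.82
df = 5. Since 39.82 > 15.086, we reject H₀.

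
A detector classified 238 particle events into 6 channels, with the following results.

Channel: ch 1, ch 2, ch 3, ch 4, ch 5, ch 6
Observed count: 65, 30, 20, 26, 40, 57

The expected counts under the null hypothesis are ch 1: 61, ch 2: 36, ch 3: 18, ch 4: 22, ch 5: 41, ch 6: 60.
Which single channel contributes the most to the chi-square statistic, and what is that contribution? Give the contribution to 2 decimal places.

χ² = (65−61)²/61 + (30−36)²/36 + (20−18)²/18 + (26−22)²/22 + (40−41)²/41 + (57−60)²/60
   = 0.262 + 1.000 + 0.222 + 0.727 + 0.024 + 0.150
The largest term is for ch 2: 1.00.

ch 2, 1.00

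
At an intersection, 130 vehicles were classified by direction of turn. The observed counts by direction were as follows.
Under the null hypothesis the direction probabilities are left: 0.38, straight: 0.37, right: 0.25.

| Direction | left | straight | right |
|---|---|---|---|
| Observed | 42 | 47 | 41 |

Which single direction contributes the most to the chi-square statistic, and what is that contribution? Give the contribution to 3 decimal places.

right, 2.223

Expected counts E_i = n·p_i: 130×0.38 = 49.4, 130×0.37 = 48.1, 130×0.25 = 32.5.
left: (42 − 49.4)²/49.4 = 54.76/49.4 = 1.1085
straight: (47 − 48.1)²/48.1 = 1.21/48.1 = 0.0252
right: (41 − 32.5)²/32.5 = 72.25/32.5 = 2.2231
The largest term is for right: 2.223.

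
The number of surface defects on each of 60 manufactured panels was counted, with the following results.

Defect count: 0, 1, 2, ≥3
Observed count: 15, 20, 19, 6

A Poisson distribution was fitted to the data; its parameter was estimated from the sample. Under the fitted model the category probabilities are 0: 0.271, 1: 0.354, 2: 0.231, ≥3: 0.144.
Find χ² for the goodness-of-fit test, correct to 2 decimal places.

Expected counts E_i = n·p_i: 60×0.271 = 16.26, 60×0.354 = 21.24, 60×0.231 = 13.86, 60×0.144 = 8.64.
χ² = (15−16.26)²/16.26 + (20−21.24)²/21.24 + (19−13.86)²/13.86 + (6−8.64)²/8.64
   = 0.098 + 0.072 + 1.906 + 0.807
Sum = 2.88

2.88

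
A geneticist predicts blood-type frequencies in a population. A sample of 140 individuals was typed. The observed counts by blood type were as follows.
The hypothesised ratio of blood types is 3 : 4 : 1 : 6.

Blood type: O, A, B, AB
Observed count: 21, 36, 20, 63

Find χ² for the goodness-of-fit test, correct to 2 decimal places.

Ratio total = 14. Expected counts: 140×3/14 = 30, 140×4/14 = 40, 140×1/14 = 10, 140×6/14 = 60.
O: (21 − 30)²/30 = 81/30 = 2.700
A: (36 − 40)²/40 = 16/40 = 0.400
B: (20 − 10)²/10 = 100/10 = 10.000
AB: (63 − 60)²/60 = 9/60 = 0.150
Sum = 13.25

13.25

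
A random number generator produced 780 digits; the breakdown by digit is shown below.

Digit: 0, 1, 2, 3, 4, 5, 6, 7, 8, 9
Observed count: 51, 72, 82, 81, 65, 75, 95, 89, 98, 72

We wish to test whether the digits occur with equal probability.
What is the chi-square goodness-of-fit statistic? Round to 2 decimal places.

23.26

Expected count for each of the 10 categories: 780/10 = 78.
cat         O        E   (O−E)²/E
0          51       78      9.346
1          72       78      0.462
2          82       78      0.205
3          81       78      0.115
4          65       78      2.167
5          75       78      0.115
6          95       78      3.705
7          89       78      1.551
8          98       78      5.128
9          72       78      0.462
Sum = 23.26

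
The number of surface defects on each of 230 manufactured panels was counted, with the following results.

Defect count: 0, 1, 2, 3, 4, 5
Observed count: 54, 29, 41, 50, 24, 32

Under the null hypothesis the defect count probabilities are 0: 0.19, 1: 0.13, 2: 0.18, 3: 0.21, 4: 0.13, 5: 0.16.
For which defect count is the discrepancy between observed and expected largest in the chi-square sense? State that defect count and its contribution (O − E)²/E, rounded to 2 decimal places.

Expected counts E_i = n·p_i: 230×0.19 = 43.7, 230×0.13 = 29.9, 230×0.18 = 41.4, 230×0.21 = 48.3, 230×0.13 = 29.9, 230×0.16 = 36.8.
cat         O        E   (O−E)²/E
0          54     43.7      2.428
1          29     29.9      0.027
2          41     41.4      0.004
3          50     48.3      0.060
4          24     29.9      1.164
5          32     36.8      0.626
The largest term is for 0: 2.43.

0, 2.43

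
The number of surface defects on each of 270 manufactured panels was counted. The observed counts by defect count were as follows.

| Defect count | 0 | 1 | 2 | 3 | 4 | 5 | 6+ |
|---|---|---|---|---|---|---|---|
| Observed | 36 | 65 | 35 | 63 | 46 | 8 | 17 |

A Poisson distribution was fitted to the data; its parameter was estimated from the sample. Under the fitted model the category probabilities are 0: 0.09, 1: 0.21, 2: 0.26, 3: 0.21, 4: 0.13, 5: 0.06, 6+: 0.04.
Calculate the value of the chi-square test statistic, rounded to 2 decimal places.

36.29

Expected counts E_i = n·p_i: 270×0.09 = 24.3, 270×0.21 = 56.7, 270×0.26 = 70.2, 270×0.21 = 56.7, 270×0.13 = 35.1, 270×0.06 = 16.2, 270×0.04 = 10.8.
0: (36 − 24.3)²/24.3 = 136.89/24.3 = 5.633
1: (65 − 56.7)²/56.7 = 68.89/56.7 = 1.215
2: (35 − 70.2)²/70.2 = 1239.04/70.2 = 17.650
3: (63 − 56.7)²/56.7 = 39.69/56.7 = 0.700
4: (46 − 35.1)²/35.1 = 118.81/35.1 = 3.385
5: (8 − 16.2)²/16.2 = 67.24/16.2 = 4.151
6+: (17 − 10.8)²/10.8 = 38.44/10.8 = 3.559
Sum = 36.29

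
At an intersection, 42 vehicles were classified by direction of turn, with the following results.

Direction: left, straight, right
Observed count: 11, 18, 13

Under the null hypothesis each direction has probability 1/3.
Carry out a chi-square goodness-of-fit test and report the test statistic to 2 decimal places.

1.86

Expected count for each of the 3 categories: 42/3 = 14.
left: (11 − 14)²/14 = 9/14 = 0.643
straight: (18 − 14)²/14 = 16/14 = 1.143
right: (13 − 14)²/14 = 1/14 = 0.071
Sum = 1.86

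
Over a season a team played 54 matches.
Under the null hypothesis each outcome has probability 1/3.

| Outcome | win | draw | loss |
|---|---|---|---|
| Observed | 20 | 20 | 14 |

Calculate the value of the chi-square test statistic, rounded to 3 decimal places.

Expected count for each of the 3 categories: 54/3 = 18.
win: (20 − 18)²/18 = 4/18 = 0.2222
draw: (20 − 18)²/18 = 4/18 = 0.2222
loss: (14 − 18)²/18 = 16/18 = 0.8889
Sum = 1.333

1.333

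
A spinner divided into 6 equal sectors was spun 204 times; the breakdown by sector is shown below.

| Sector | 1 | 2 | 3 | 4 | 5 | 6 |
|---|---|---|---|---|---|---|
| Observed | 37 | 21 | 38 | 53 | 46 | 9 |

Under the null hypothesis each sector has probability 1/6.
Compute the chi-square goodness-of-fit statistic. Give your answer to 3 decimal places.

Under H₀ each category has probability 1/6, so each expected count is 204/6 = 34.
1: (37 − 34)²/34 = 9/34 = 0.2647
2: (21 − 34)²/34 = 169/34 = 4.9706
3: (38 − 34)²/34 = 16/34 = 0.4706
4: (53 − 34)²/34 = 361/34 = 10.6176
5: (46 − 34)²/34 = 144/34 = 4.2353
6: (9 − 34)²/34 = 625/34 = 18.3824
Sum = 38.941

38.941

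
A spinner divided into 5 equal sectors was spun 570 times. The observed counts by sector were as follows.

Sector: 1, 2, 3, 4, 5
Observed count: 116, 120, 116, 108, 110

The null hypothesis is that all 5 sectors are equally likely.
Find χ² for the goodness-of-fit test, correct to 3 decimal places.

Under H₀ each category has probability 1/5, so each expected count is 570/5 = 114.
1: (116 − 114)²/114 = 4/114 = 0.0351
2: (120 − 114)²/114 = 36/114 = 0.3158
3: (116 − 114)²/114 = 4/114 = 0.0351
4: (108 − 114)²/114 = 36/114 = 0.3158
5: (110 − 114)²/114 = 16/114 = 0.1404
Sum = 0.842

0.842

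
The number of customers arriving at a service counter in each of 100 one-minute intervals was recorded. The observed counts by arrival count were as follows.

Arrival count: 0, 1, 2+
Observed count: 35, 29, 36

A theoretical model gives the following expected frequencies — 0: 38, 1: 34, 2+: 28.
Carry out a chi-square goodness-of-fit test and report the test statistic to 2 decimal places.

χ² = (35−38)²/38 + (29−34)²/34 + (36−28)²/28
   = 0.237 + 0.735 + 2.286
Sum = 3.26

3.26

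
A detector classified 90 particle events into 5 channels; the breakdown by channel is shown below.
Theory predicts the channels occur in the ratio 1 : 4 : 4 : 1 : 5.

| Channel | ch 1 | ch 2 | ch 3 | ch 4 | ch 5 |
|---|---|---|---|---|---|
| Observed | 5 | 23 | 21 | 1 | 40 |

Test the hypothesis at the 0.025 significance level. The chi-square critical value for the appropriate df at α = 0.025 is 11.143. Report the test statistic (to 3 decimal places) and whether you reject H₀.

8.083; do not reject

Ratio total = 15. Expected counts: 90×1/15 = 6, 90×4/15 = 24, 90×4/15 = 24, 90×1/15 = 6, 90×5/15 = 30.
cat         O        E   (O−E)²/E
ch 1        5        6     0.1667
ch 2       23       24     0.0417
ch 3       21       24     0.3750
ch 4        1        6     4.1667
ch 5       40       30     3.3333
Sum = 8.083
df = 4. Since 8.083 < 11.143, we do not reject H₀.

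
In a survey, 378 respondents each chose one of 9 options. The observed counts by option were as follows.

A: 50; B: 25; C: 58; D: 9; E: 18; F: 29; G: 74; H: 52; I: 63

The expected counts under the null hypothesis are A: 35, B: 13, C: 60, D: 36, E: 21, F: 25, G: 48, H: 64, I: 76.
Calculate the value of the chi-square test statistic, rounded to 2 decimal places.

57.45

χ² = (50−35)²/35 + (25−13)²/13 + (58−60)²/60 + (9−36)²/36 + (18−21)²/21 + (29−25)²/25 + (74−48)²/48 + (52−64)²/64 + (63−76)²/76
   = 6.429 + 11.077 + 0.067 + 20.250 + 0.429 + 0.640 + 14.083 + 2.250 + 2.224
Sum = 57.45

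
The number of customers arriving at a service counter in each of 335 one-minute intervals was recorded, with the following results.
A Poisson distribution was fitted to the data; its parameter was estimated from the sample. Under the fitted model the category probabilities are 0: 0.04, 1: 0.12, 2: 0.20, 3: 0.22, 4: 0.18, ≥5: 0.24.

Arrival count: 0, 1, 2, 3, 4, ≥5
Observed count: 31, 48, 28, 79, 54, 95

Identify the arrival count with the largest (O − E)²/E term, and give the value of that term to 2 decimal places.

Expected counts E_i = n·p_i: 335×0.04 = 13.4, 335×0.12 = 40.2, 335×0.20 = 67, 335×0.22 = 73.7, 335×0.18 = 60.3, 335×0.24 = 80.4.
χ² = (31−13.4)²/13.4 + (48−40.2)²/40.2 + (28−67)²/67 + (79−73.7)²/73.7 + (54−60.3)²/60.3 + (95−80.4)²/80.4
   = 23.116 + 1.513 + 22.701 + 0.381 + 0.658 + 2.651
The largest term is for 0: 23.12.

0, 23.12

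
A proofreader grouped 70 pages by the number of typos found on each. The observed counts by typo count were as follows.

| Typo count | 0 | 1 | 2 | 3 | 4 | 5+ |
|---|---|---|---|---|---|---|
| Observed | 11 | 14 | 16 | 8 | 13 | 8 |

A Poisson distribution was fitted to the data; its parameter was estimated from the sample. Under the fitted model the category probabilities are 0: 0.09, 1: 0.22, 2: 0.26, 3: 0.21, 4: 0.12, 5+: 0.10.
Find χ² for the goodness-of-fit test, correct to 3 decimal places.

Expected counts E_i = n·p_i: 70×0.09 = 6.3, 70×0.22 = 15.4, 70×0.26 = 18.2, 70×0.21 = 14.7, 70×0.12 = 8.4, 70×0.10 = 7.
χ² = (11−6.3)²/6.3 + (14−15.4)²/15.4 + (16−18.2)²/18.2 + (8−14.7)²/14.7 + (13−8.4)²/8.4 + (8−7)²/7
   = 3.5063 + 0.1273 + 0.2659 + 3.0537 + 2.5190 + 0.1429
Sum = 9.615

9.615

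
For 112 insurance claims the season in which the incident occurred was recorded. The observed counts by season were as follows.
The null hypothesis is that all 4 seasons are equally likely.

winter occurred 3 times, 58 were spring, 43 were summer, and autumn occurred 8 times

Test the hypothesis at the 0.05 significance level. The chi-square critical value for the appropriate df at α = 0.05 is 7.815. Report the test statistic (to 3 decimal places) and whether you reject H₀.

76.786; reject

Under H₀ each category has probability 1/4, so each expected count is 112/4 = 28.
cat         O        E   (O−E)²/E
winter      3       28    22.3214
spring     58       28    32.1429
summer     43       28     8.0357
autumn      8       28    14.2857
Sum = 76.786
df = 3. Since 76.786 > 7.815, we reject H₀.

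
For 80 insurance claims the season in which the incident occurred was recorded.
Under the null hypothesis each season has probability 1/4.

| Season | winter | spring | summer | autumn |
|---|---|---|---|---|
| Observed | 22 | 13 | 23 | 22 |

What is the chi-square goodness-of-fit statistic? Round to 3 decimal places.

Expected count for each of the 4 categories: 80/4 = 20.
cat         O        E   (O−E)²/E
winter     22       20     0.2000
spring     13       20     2.4500
summer     23       20     0.4500
autumn     22       20     0.2000
Sum = 3.300

3.300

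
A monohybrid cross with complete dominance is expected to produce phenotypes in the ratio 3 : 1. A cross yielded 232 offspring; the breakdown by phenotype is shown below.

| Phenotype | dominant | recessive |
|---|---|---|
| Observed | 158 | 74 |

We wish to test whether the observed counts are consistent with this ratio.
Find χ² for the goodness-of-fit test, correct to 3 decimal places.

5.885

Ratio total = 4. Expected counts: 232×3/4 = 174, 232×1/4 = 58.
cat            O        E   (O−E)²/E
dominant     158      174     1.4713
recessive     74       58     4.4138
Sum = 5.885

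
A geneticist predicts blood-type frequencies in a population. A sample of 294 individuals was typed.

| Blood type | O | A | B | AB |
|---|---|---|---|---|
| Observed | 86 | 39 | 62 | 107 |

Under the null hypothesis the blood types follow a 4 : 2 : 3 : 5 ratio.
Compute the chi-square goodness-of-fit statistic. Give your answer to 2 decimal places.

Ratio total = 14. Expected counts: 294×4/14 = 84, 294×2/14 = 42, 294×3/14 = 63, 294×5/14 = 105.
cat         O        E   (O−E)²/E
O          86       84      0.048
A          39       42      0.214
B          62       63      0.016
AB        107      105      0.038
Sum = 0.32

0.32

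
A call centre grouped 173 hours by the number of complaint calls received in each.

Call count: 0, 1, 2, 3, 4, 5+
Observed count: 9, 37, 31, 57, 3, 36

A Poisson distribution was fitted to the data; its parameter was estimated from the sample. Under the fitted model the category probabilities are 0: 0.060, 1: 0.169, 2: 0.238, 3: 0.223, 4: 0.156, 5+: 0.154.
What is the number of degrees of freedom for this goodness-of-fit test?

4

There are k = 6 categories and 1 parameter estimated from the data, so df = 6 − 1 − 1 = 4.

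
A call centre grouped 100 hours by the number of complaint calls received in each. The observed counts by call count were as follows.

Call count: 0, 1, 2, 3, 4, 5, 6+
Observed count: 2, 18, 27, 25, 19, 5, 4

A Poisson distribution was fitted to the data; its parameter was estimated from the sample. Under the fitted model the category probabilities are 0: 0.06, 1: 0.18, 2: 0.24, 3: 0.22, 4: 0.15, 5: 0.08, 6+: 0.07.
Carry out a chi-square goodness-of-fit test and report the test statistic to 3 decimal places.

6.928

Expected counts E_i = n·p_i: 100×0.06 = 6, 100×0.18 = 18, 100×0.24 = 24, 100×0.22 = 22, 100×0.15 = 15, 100×0.08 = 8, 100×0.07 = 7.
cat         O        E   (O−E)²/E
0           2        6     2.6667
1          18       18     0.0000
2          27       24     0.3750
3          25       22     0.4091
4          19       15     1.0667
5           5        8     1.1250
6+          4        7     1.2857
Sum = 6.928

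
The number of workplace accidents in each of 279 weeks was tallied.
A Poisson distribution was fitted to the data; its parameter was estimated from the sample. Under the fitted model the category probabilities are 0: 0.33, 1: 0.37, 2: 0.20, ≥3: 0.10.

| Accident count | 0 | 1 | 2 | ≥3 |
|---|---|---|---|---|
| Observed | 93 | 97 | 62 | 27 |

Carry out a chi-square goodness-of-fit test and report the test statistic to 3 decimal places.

Expected counts E_i = n·p_i: 279×0.33 = 92.07, 279×0.37 = 103.23, 279×0.20 = 55.8, 279×0.10 = 27.9.
0: (93 − 92.07)²/92.07 = 0.8649/92.07 = 0.0094
1: (97 − 103.23)²/103.23 = 38.8129/103.23 = 0.3760
2: (62 − 55.8)²/55.8 = 38.44/55.8 = 0.6889
≥3: (27 − 27.9)²/27.9 = 0.81/27.9 = 0.0290
Sum = 1.103

1.103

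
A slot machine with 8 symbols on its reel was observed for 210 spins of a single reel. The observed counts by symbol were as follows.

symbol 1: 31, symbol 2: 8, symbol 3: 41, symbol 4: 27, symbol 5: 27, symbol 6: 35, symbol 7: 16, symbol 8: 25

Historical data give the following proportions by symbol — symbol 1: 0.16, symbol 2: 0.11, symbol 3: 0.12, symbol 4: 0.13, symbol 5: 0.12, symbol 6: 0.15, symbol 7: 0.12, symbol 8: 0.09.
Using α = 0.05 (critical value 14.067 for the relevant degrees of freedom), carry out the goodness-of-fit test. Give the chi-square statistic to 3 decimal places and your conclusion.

Expected counts E_i = n·p_i: 210×0.16 = 33.6, 210×0.11 = 23.1, 210×0.12 = 25.2, 210×0.13 = 27.3, 210×0.12 = 25.2, 210×0.15 = 31.5, 210×0.12 = 25.2, 210×0.09 = 18.9.
symbol 1: (31 − 33.6)²/33.6 = 6.76/33.6 = 0.2012
symbol 2: (8 − 23.1)²/23.1 = 228.01/23.1 = 9.8706
symbol 3: (41 − 25.2)²/25.2 = 249.64/25.2 = 9.9063
symbol 4: (27 − 27.3)²/27.3 = 0.09/27.3 = 0.0033
symbol 5: (27 − 25.2)²/25.2 = 3.24/25.2 = 0.1286
symbol 6: (35 − 31.5)²/31.5 = 12.25/31.5 = 0.3889
symbol 7: (16 − 25.2)²/25.2 = 84.64/25.2 = 3.3587
symbol 8: (25 − 18.9)²/18.9 = 37.21/18.9 = 1.9688
Sum = 25.826
df = 7. Since 25.826 > 14.067, we reject H₀.

25.826; reject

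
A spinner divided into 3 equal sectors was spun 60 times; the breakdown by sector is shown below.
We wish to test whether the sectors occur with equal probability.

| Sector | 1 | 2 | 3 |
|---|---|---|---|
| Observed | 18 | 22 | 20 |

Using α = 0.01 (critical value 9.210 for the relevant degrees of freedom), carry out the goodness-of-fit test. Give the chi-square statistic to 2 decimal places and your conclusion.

0.40; do not reject

Under H₀ each category has probability 1/3, so each expected count is 60/3 = 20.
cat         O        E   (O−E)²/E
1          18       20      0.200
2          22       20      0.200
3          20       20      0.000
Sum = 0.40
df = 2. Since 0.40 < 9.210, we do not reject H₀.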